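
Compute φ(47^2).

2162

φ(47^2) = 47^1·(47−1) = 47·46 = 2162.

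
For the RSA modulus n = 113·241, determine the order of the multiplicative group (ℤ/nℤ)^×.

26880

φ(n) = (p − 1)(q − 1) = (113−1)(241−1) = 112·240 = 26880.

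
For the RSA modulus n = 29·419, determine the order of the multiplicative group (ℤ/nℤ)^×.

11704

For distinct primes, φ(pq) = (p−1)(q−1) = 28 × 418 = 11704.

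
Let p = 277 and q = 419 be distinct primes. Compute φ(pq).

φ(277) = 277 − 1 = 276.
φ(419) = 419 − 1 = 418.
Since φ is multiplicative, φ(116063) = 276 · 418 = 115368.

115368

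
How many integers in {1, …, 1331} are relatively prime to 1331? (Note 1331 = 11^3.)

φ(1331) = 1331 · (1 − 1/11)
       = 1331 · 10/11 = 1210.

1210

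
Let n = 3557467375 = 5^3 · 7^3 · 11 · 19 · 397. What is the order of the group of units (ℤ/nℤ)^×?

φ(3557467375) = 3557467375 · (1 − 1/5) · (1 − 1/7) · (1 − 1/11) · (1 − 1/19) · (1 − 1/397)
       = 3557467375 · 1710720/2904055 = 2095632000.

2095632000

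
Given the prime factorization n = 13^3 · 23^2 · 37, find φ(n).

φ(13^3) = 13^3 − 13^2 = 2197 − 169 = 2028.
φ(23^2) = 23^2 − 23^1 = 529 − 23 = 506.
φ(37) = 37 − 1 = 36.
Since φ is multiplicative, φ(43001881) = 2028 · 506 · 36 = 36942048.

36942048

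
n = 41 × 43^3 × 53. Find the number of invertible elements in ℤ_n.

161528640

φ(172768711) = 172768711 · (1 − 1/41) · (1 − 1/43) · (1 − 1/53)
       = 172768711 · 87360/93439 = 161528640.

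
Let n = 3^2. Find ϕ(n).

φ(3^2) = 3^1·(3−1) = 3·2 = 6.

6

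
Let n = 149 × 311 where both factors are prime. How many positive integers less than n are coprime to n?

45880

φ(pq) = (p−1)(q−1) = 148 · 310 = 45880.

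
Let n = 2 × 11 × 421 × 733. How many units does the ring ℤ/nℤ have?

3074400

φ(6789046) = 6789046 · (1 − 1/2) · (1 − 1/11) · (1 − 1/421) · (1 − 1/733)
       = 6789046 · 3074400/6789046 = 3074400.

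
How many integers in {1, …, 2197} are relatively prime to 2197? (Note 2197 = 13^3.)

2028

φ(2197) = 2197 · (1 − 1/13)
       = 2197 · 12/13 = 2028.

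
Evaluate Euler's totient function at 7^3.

φ(7^3) = 7^2·(7−1) = 49·6 = 294.

294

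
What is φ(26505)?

12960

First factor: 26505 = 3^2 × 5 × 19 × 31.
φ(26505) = 26505 · (1 − 1/3) · (1 − 1/5) · (1 − 1/19) · (1 − 1/31)
       = 26505 · 4320/8835 = 12960.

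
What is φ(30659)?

27720

30659 = 23 * 31 * 43.
φ(30659) = 30659 · (1 − 1/23) · (1 − 1/31) · (1 − 1/43)
       = 30659 · 27720/30659 = 27720.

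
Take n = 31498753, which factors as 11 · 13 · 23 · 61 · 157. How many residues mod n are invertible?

24710400

φ(31498753) = 31498753 · (1 − 1/11) · (1 − 1/13) · (1 − 1/23) · (1 − 1/61) · (1 − 1/157)
       = 31498753 · 24710400/31498753 = 24710400.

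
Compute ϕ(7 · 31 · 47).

φ(10199) = 10199 · (1 − 1/7) · (1 − 1/31) · (1 − 1/47)
       = 10199 · 8280/10199 = 8280.

8280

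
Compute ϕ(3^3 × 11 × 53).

9360

φ(15741) = 15741 · (1 − 1/3) · (1 − 1/11) · (1 − 1/53)
       = 15741 · 1040/1749 = 9360.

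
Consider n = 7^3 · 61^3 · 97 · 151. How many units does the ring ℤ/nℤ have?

945193536000

φ(7^3) = 7^3 − 7^2 = 343 − 49 = 294.
φ(61^3) = 61^3 − 61^2 = 226981 − 3721 = 223260.
φ(97) = 97 − 1 = 96.
φ(151) = 151 − 1 = 150.
Multiply: 294 · 223260 · 96 · 150 = 945193536000.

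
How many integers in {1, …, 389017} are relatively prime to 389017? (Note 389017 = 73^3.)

φ(389017) = 389017 · (1 − 1/73)
       = 389017 · 72/73 = 383688.

383688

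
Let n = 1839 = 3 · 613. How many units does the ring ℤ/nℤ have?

φ(1839) = 1839 · (1 − 1/3) · (1 − 1/613)
       = 1839 · 1224/1839 = 1224.

1224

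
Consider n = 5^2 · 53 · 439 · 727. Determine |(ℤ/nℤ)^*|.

φ(5^2) = 5^2 − 5^1 = 25 − 5 = 20.
φ(53) = 53 − 1 = 52.
φ(439) = 439 − 1 = 438.
φ(727) = 727 − 1 = 726.
Multiply: 20 · 52 · 438 · 726 = 330707520.

330707520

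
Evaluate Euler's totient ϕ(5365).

Factor 5365: 5365 = 5 · 29 · 37.
φ(5365) = 5365 · (1 − 1/5) · (1 − 1/29) · (1 − 1/37)
       = 5365 · 4032/5365 = 4032.

4032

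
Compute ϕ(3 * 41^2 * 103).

φ(519429) = 519429 · (1 − 1/3) · (1 − 1/41) · (1 − 1/103)
       = 519429 · 8160/12669 = 334560.

334560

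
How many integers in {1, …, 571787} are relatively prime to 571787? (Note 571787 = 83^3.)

φ(83^3) = 83^3 − 83^2 = 571787 − 6889 = 564898.

564898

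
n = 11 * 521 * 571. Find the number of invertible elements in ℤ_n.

2964000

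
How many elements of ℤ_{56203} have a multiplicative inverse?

45360

56203 = 7^2 · 31 · 37.
φ(7^2) = 7^1·(7−1) = 7·6 = 42.
φ(31) = 31 − 1 = 30.
φ(37) = 37 − 1 = 36.
Since φ is multiplicative, φ(56203) = 42 · 30 · 36 = 45360.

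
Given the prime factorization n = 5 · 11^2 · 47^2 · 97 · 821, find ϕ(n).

74884761600

φ(5) = 5 − 1 = 4.
φ(11^2) = 11^2 − 11^1 = 121 − 11 = 110.
φ(47^2) = 47^2 − 47^1 = 2209 − 47 = 2162.
φ(97) = 97 − 1 = 96.
φ(821) = 821 − 1 = 820.
φ(106430470465) = 4 × 110 × 2162 × 96 × 820 = 74884761600.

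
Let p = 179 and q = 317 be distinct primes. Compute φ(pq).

56248

φ(n) = (p − 1)(q − 1) = (179−1)(317−1) = 178·316 = 56248.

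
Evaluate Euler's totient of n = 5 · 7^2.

φ(5) = 5 − 1 = 4.
φ(7^2) = 7^2 − 7^1 = 49 − 7 = 42.
Multiply: 4 · 42 = 168.

168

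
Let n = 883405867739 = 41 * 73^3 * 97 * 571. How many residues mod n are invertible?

φ(883405867739) = 883405867739 · (1 − 1/41) · (1 − 1/73) · (1 − 1/97) · (1 − 1/571)
       = 883405867739 · 157593600/165773291 = 839816294400.

839816294400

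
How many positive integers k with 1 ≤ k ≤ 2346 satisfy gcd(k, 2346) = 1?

First factor: 2346 = 2 × 3 × 17 × 23.
φ(2) = 2 − 1 = 1.
φ(3) = 3 − 1 = 2.
φ(17) = 17 − 1 = 16.
φ(23) = 23 − 1 = 22.
Multiply: 1 · 2 · 16 · 22 = 704.

704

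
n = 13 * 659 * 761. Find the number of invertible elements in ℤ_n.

φ(6519487) = 6519487 · (1 − 1/13) · (1 − 1/659) · (1 − 1/761)
       = 6519487 · 6000960/6519487 = 6000960.

6000960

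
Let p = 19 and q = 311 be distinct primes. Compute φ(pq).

5580

φ(pq) = (p−1)(q−1) = 18 · 310 = 5580.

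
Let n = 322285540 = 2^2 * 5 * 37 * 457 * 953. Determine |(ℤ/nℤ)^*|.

φ(322285540) = 322285540 · (1 − 1/2) · (1 − 1/5) · (1 − 1/37) · (1 − 1/457) · (1 − 1/953)
       = 322285540 · 62512128/161142770 = 125024256.

125024256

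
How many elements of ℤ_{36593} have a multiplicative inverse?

33264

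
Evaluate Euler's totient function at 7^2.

42

φ(49) = 49 · (1 − 1/7)
       = 49 · 6/7 = 42.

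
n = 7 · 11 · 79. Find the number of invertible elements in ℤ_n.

4680

φ(7) = 7 − 1 = 6.
φ(11) = 11 − 1 = 10.
φ(79) = 79 − 1 = 78.
Since φ is multiplicative, φ(6083) = 6 · 10 · 78 = 4680.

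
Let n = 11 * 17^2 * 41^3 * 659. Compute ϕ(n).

120343462400

φ(144386807081) = 144386807081 · (1 − 1/11) · (1 − 1/17) · (1 − 1/41) · (1 − 1/659)
       = 144386807081 · 4211200/5052553 = 120343462400.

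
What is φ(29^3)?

φ(24389) = 24389 · (1 − 1/29)
       = 24389 · 28/29 = 23548.

23548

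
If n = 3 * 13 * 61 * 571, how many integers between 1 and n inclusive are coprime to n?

820800

φ(1358409) = 1358409 · (1 − 1/3) · (1 − 1/13) · (1 − 1/61) · (1 − 1/571)
       = 1358409 · 820800/1358409 = 820800.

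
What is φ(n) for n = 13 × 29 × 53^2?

φ(1058993) = 1058993 · (1 − 1/13) · (1 − 1/29) · (1 − 1/53)
       = 1058993 · 17472/19981 = 926016.

926016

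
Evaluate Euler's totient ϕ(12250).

Prime factorization: 12250 = 2 · 5^3 · 7^2.
φ(2) = 2 − 1 = 1.
φ(5^3) = 5^3 − 5^2 = 125 − 25 = 100.
φ(7^2) = 7^1·(7−1) = 7·6 = 42.
φ(12250) = 1 × 100 × 42 = 4200.

4200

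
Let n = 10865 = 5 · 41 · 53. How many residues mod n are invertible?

8320

φ(10865) = 10865 · (1 − 1/5) · (1 − 1/41) · (1 − 1/53)
       = 10865 · 8320/10865 = 8320.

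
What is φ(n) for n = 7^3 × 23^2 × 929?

φ(7^3) = 7^3 − 7^2 = 343 − 49 = 294.
φ(23^2) = 23^1·(23−1) = 23·22 = 506.
φ(929) = 929 − 1 = 928.
Since φ is multiplicative, φ(168564263) = 294 · 506 · 928 = 138052992.

138052992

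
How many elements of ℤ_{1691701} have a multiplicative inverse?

Prime factorization: 1691701 = 11^3 · 31 · 41.
φ(11^3) = 11^3 − 11^2 = 1331 − 121 = 1210.
φ(31) = 31 − 1 = 30.
φ(41) = 41 − 1 = 40.
Multiply: 1210 · 30 · 40 = 1452000.

1452000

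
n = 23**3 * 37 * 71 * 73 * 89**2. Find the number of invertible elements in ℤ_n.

φ(18481893113197) = 18481893113197 · (1 − 1/23) · (1 − 1/37) · (1 − 1/71) · (1 − 1/73) · (1 − 1/89)
       = 18481893113197 · 351267840/392555237 = 16538041175040.

16538041175040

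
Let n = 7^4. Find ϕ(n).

2058

φ(7^4) = 7^3·(7−1) = 343·6 = 2058.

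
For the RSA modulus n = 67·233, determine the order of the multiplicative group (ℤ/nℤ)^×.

15312

φ(67) = 67 − 1 = 66.
φ(233) = 233 − 1 = 232.
φ(15611) = 66 × 232 = 15312.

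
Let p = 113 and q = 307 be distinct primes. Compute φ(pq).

34272

φ(113) = 113 − 1 = 112.
φ(307) = 307 − 1 = 306.
Since φ is multiplicative, φ(34691) = 112 · 306 = 34272.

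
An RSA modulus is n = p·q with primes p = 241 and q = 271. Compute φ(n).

φ(pq) = (p−1)(q−1) = 240 · 270 = 64800.

64800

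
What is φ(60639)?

35840

Prime factorization: 60639 = 3 * 17 * 29 * 41.
φ(3) = 3 − 1 = 2.
φ(17) = 17 − 1 = 16.
φ(29) = 29 − 1 = 28.
φ(41) = 41 − 1 = 40.
Since φ is multiplicative, φ(60639) = 2 · 16 · 28 · 40 = 35840.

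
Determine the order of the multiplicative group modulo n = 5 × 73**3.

1534752

φ(5) = 5 − 1 = 4.
φ(73^3) = 73^3 − 73^2 = 389017 − 5329 = 383688.
φ(1945085) = 4 × 383688 = 1534752.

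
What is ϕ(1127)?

Factor 1127: 1127 = 7**2 · 23.
φ(7^2) = 7^1·(7−1) = 7·6 = 42.
φ(23) = 23 − 1 = 22.
φ(1127) = 42 × 22 = 924.

924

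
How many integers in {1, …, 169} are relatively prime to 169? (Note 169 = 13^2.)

156

φ(13^2) = 13^2 − 13^1 = 169 − 13 = 156.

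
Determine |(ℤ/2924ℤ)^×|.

1344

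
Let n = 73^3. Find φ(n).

φ(389017) = 389017 · (1 − 1/73)
       = 389017 · 72/73 = 383688.

383688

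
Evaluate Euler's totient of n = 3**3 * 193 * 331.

φ(3^3) = 3^3 − 3^2 = 27 − 9 = 18.
φ(193) = 193 − 1 = 192.
φ(331) = 331 − 1 = 330.
Since φ is multiplicative, φ(1724841) = 18 · 192 · 330 = 1140480.

1140480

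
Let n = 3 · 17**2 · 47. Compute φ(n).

φ(40749) = 40749 · (1 − 1/3) · (1 − 1/17) · (1 − 1/47)
       = 40749 · 1472/2397 = 25024.

25024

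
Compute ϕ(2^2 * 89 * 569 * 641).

63979520

φ(2^2) = 2^2 − 2^1 = 4 − 2 = 2.
φ(89) = 89 − 1 = 88.
φ(569) = 569 − 1 = 568.
φ(641) = 641 − 1 = 640.
φ(129843524) = 2 × 88 × 568 × 640 = 63979520.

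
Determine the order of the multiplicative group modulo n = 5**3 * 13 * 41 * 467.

22368000

φ(5^3) = 5^2·(5−1) = 25·4 = 100.
φ(13) = 13 − 1 = 12.
φ(41) = 41 − 1 = 40.
φ(467) = 467 − 1 = 466.
Since φ is multiplicative, φ(31113875) = 100 · 12 · 40 · 466 = 22368000.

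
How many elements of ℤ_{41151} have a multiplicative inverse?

41151 = 3 · 11 · 29 · 43.
φ(41151) = 41151 · (1 − 1/3) · (1 − 1/11) · (1 − 1/29) · (1 − 1/43)
       = 41151 · 23520/41151 = 23520.

23520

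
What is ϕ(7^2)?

φ(49) = 49 · (1 − 1/7)
       = 49 · 6/7 = 42.

42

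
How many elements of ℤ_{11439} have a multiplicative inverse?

7200

First factor: 11439 = 3**2 · 31 · 41.
φ(3^2) = 3^2 − 3^1 = 9 − 3 = 6.
φ(31) = 31 − 1 = 30.
φ(41) = 41 − 1 = 40.
Multiply: 6 · 30 · 40 = 7200.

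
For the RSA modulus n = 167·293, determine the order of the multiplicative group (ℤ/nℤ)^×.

48472

φ(n) = (p − 1)(q − 1) = (167−1)(293−1) = 166·292 = 48472.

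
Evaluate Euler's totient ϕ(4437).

Prime factorization: 4437 = 3^2 × 17 × 29.
φ(4437) = 4437 · (1 − 1/3) · (1 − 1/17) · (1 − 1/29)
       = 4437 · 896/1479 = 2688.

2688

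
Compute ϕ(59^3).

201898

φ(59^3) = 59^3 − 59^2 = 205379 − 3481 = 201898.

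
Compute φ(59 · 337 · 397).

7717248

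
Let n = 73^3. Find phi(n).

φ(73^3) = 73^2·(73−1) = 5329·72 = 383688.

383688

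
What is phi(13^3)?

φ(13^3) = 13^3 − 13^2 = 2197 − 169 = 2028.

2028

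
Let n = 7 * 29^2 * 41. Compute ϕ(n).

194880

φ(7) = 7 − 1 = 6.
φ(29^2) = 29^2 − 29^1 = 841 − 29 = 812.
φ(41) = 41 − 1 = 40.
Since φ is multiplicative, φ(241367) = 6 · 812 · 40 = 194880.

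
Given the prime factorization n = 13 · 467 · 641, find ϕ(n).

3578880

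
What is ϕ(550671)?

316800

550671 = 3 · 11**2 · 37 · 41.
φ(3) = 3 − 1 = 2.
φ(11^2) = 11^2 − 11^1 = 121 − 11 = 110.
φ(37) = 37 − 1 = 36.
φ(41) = 41 − 1 = 40.
φ(550671) = 2 × 110 × 36 × 40 = 316800.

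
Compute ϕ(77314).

35280

Factor 77314: 77314 = 2 · 29 · 31 · 43.
φ(77314) = 77314 · (1 − 1/2) · (1 − 1/29) · (1 − 1/31) · (1 − 1/43)
       = 77314 · 35280/77314 = 35280.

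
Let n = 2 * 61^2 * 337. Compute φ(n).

φ(2507954) = 2507954 · (1 − 1/2) · (1 − 1/61) · (1 − 1/337)
       = 2507954 · 20160/41114 = 1229760.

1229760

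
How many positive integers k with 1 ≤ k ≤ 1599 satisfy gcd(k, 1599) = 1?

Factor 1599: 1599 = 3 · 13 · 41.
φ(3) = 3 − 1 = 2.
φ(13) = 13 − 1 = 12.
φ(41) = 41 − 1 = 40.
φ(1599) = 2 × 12 × 40 = 960.

960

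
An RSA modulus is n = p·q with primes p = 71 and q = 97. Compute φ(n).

6720

φ(6887) = 6887 · (1 − 1/71) · (1 − 1/97)
       = 6887 · 6720/6887 = 6720.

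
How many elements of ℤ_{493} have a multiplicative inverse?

493 = 17 * 29.
φ(17) = 17 − 1 = 16.
φ(29) = 29 − 1 = 28.
Since φ is multiplicative, φ(493) = 16 · 28 = 448.

448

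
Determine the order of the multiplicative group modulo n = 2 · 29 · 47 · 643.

826896

φ(1752818) = 1752818 · (1 − 1/2) · (1 − 1/29) · (1 − 1/47) · (1 − 1/643)
       = 1752818 · 826896/1752818 = 826896.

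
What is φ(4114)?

1760

Prime factorization: 4114 = 2 × 11^2 × 17.
φ(2) = 2 − 1 = 1.
φ(11^2) = 11^1·(11−1) = 11·10 = 110.
φ(17) = 17 − 1 = 16.
Since φ is multiplicative, φ(4114) = 1 · 110 · 16 = 1760.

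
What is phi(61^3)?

223260

φ(226981) = 226981 · (1 − 1/61)
       = 226981 · 60/61 = 223260.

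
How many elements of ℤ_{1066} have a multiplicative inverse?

480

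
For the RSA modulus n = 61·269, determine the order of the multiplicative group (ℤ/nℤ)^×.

16080

φ(16409) = 16409 · (1 − 1/61) · (1 − 1/269)
       = 16409 · 16080/16409 = 16080.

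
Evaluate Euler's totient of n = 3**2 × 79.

468

φ(711) = 711 · (1 − 1/3) · (1 − 1/79)
       = 711 · 156/237 = 468.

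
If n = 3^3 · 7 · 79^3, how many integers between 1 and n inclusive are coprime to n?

φ(93184371) = 93184371 · (1 − 1/3) · (1 − 1/7) · (1 − 1/79)
       = 93184371 · 936/1659 = 52574184.

52574184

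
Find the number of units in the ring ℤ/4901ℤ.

4368

Factor 4901: 4901 = 13^2 · 29.
φ(13^2) = 13^2 − 13^1 = 169 − 13 = 156.
φ(29) = 29 − 1 = 28.
Since φ is multiplicative, φ(4901) = 156 · 28 = 4368.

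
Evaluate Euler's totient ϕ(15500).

Factor 15500: 15500 = 2^2 * 5^3 * 31.
φ(15500) = 15500 · (1 − 1/2) · (1 − 1/5) · (1 − 1/31)
       = 15500 · 120/310 = 6000.

6000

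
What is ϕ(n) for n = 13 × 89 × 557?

φ(13) = 13 − 1 = 12.
φ(89) = 89 − 1 = 88.
φ(557) = 557 − 1 = 556.
φ(644449) = 12 × 88 × 556 = 587136.

587136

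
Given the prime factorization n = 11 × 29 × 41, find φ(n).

φ(13079) = 13079 · (1 − 1/11) · (1 − 1/29) · (1 − 1/41)
       = 13079 · 11200/13079 = 11200.

11200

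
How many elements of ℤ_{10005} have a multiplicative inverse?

Factor 10005: 10005 = 3 × 5 × 23 × 29.
φ(3) = 3 − 1 = 2.
φ(5) = 5 − 1 = 4.
φ(23) = 23 − 1 = 22.
φ(29) = 29 − 1 = 28.
Multiply: 2 · 4 · 22 · 28 = 4928.

4928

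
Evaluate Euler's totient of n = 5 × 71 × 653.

φ(231815) = 231815 · (1 − 1/5) · (1 − 1/71) · (1 − 1/653)
       = 231815 · 182560/231815 = 182560.

182560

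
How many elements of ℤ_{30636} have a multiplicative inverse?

30636 = 2^2 * 3^2 * 23 * 37.
φ(30636) = 30636 · (1 − 1/2) · (1 − 1/3) · (1 − 1/23) · (1 − 1/37)
       = 30636 · 1584/5106 = 9504.

9504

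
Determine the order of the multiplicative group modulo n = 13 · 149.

1776

φ(1937) = 1937 · (1 − 1/13) · (1 − 1/149)
       = 1937 · 1776/1937 = 1776.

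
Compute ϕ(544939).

Prime factorization: 544939 = 19 * 23 * 29 * 43.
φ(19) = 19 − 1 = 18.
φ(23) = 23 − 1 = 22.
φ(29) = 29 − 1 = 28.
φ(43) = 43 − 1 = 42.
Multiply: 18 · 22 · 28 · 42 = 465696.

465696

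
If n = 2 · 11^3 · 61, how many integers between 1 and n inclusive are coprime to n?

72600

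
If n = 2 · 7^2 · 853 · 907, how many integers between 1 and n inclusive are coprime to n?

φ(2) = 2 − 1 = 1.
φ(7^2) = 7^2 − 7^1 = 49 − 7 = 42.
φ(853) = 853 − 1 = 852.
φ(907) = 907 − 1 = 906.
Since φ is multiplicative, φ(75819758) = 1 · 42 · 852 · 906 = 32420304.

32420304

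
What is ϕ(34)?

16

Factor 34: 34 = 2 · 17.
φ(2) = 2 − 1 = 1.
φ(17) = 17 − 1 = 16.
Multiply: 1 · 16 = 16.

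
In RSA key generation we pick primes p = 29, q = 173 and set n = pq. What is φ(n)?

4816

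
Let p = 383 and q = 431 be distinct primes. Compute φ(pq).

164260

φ(383) = 383 − 1 = 382.
φ(431) = 431 − 1 = 430.
Multiply: 382 · 430 = 164260.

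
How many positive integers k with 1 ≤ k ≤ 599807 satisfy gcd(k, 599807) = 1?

508032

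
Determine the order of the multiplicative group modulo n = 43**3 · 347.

φ(27588929) = 27588929 · (1 − 1/43) · (1 − 1/347)
       = 27588929 · 14532/14921 = 26869668.

26869668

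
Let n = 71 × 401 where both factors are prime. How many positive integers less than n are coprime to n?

φ(71) = 71 − 1 = 70.
φ(401) = 401 − 1 = 400.
Since φ is multiplicative, φ(28471) = 70 · 400 = 28000.

28000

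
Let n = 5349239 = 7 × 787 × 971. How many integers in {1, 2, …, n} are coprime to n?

φ(5349239) = 5349239 · (1 − 1/7) · (1 − 1/787) · (1 − 1/971)
       = 5349239 · 4574520/5349239 = 4574520.

4574520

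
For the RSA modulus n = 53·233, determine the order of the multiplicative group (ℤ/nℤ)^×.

12064

For distinct primes, φ(pq) = (p−1)(q−1) = 52 × 232 = 12064.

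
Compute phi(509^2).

φ(259081) = 259081 · (1 − 1/509)
       = 259081 · 508/509 = 258572.

258572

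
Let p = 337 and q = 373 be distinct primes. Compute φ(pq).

φ(pq) = (p−1)(q−1) = 336 · 372 = 124992.

124992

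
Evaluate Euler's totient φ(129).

84

First factor: 129 = 3 * 43.
φ(3) = 3 − 1 = 2.
φ(43) = 43 − 1 = 42.
Multiply: 2 · 42 = 84.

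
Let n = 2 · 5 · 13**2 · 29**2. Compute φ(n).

506688

φ(1421290) = 1421290 · (1 − 1/2) · (1 − 1/5) · (1 − 1/13) · (1 − 1/29)
       = 1421290 · 1344/3770 = 506688.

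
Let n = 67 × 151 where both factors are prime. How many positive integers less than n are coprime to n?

φ(10117) = 10117 · (1 − 1/67) · (1 − 1/151)
       = 10117 · 9900/10117 = 9900.

9900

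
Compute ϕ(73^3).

383688

φ(389017) = 389017 · (1 − 1/73)
       = 389017 · 72/73 = 383688.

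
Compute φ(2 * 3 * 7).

φ(42) = 42 · (1 − 1/2) · (1 − 1/3) · (1 − 1/7)
       = 42 · 12/42 = 12.

12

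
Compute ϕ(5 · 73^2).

φ(26645) = 26645 · (1 − 1/5) · (1 − 1/73)
       = 26645 · 288/365 = 21024.

21024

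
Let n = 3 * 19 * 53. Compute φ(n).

1872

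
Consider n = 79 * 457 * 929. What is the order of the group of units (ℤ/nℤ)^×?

φ(79) = 79 − 1 = 78.
φ(457) = 457 − 1 = 456.
φ(929) = 929 − 1 = 928.
φ(33539687) = 78 × 456 × 928 = 33007104.

33007104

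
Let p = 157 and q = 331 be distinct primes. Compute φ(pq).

φ(51967) = 51967 · (1 − 1/157) · (1 − 1/331)
       = 51967 · 51480/51967 = 51480.

51480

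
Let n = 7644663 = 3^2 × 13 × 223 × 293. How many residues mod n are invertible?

φ(7644663) = 7644663 · (1 − 1/3) · (1 − 1/13) · (1 − 1/223) · (1 − 1/293)
       = 7644663 · 1555776/2548221 = 4667328.

4667328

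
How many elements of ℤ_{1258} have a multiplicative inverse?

576

Factor 1258: 1258 = 2 × 17 × 37.
φ(1258) = 1258 · (1 − 1/2) · (1 − 1/17) · (1 − 1/37)
       = 1258 · 576/1258 = 576.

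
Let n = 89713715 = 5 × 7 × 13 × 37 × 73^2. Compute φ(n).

φ(89713715) = 89713715 · (1 − 1/5) · (1 − 1/7) · (1 − 1/13) · (1 − 1/37) · (1 − 1/73)
       = 89713715 · 746496/1228955 = 54494208.

54494208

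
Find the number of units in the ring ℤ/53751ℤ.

31680

First factor: 53751 = 3 * 19 * 23 * 41.
φ(3) = 3 − 1 = 2.
φ(19) = 19 − 1 = 18.
φ(23) = 23 − 1 = 22.
φ(41) = 41 − 1 = 40.
Since φ is multiplicative, φ(53751) = 2 · 18 · 22 · 40 = 31680.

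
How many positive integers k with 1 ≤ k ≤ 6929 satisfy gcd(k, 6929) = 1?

6929 = 13^2 · 41.
φ(13^2) = 13^1·(13−1) = 13·12 = 156.
φ(41) = 41 − 1 = 40.
Since φ is multiplicative, φ(6929) = 156 · 40 = 6240.

6240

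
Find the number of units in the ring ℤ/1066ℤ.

Prime factorization: 1066 = 2 · 13 · 41.
φ(2) = 2 − 1 = 1.
φ(13) = 13 − 1 = 12.
φ(41) = 41 − 1 = 40.
Multiply: 1 · 12 · 40 = 480.

480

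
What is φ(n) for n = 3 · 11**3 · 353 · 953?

810951680

φ(1343281137) = 1343281137 · (1 − 1/3) · (1 − 1/11) · (1 − 1/353) · (1 − 1/953)
       = 1343281137 · 6702080/11101497 = 810951680.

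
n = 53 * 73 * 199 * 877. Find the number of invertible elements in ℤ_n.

φ(675229487) = 675229487 · (1 − 1/53) · (1 − 1/73) · (1 − 1/199) · (1 − 1/877)
       = 675229487 · 649389312/675229487 = 649389312.

649389312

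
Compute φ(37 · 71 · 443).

1113840

φ(1163761) = 1163761 · (1 − 1/37) · (1 − 1/71) · (1 − 1/443)
       = 1163761 · 1113840/1163761 = 1113840.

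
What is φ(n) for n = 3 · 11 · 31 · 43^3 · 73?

3354825600

φ(5937503253) = 5937503253 · (1 − 1/3) · (1 − 1/11) · (1 − 1/31) · (1 − 1/43) · (1 − 1/73)
       = 5937503253 · 1814400/3211197 = 3354825600.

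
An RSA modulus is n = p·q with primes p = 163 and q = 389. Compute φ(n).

φ(63407) = 63407 · (1 − 1/163) · (1 − 1/389)
       = 63407 · 62856/63407 = 62856.

62856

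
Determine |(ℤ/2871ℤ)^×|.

First factor: 2871 = 3^2 · 11 · 29.
φ(3^2) = 3^2 − 3^1 = 9 − 3 = 6.
φ(11) = 11 − 1 = 10.
φ(29) = 29 − 1 = 28.
Multiply: 6 · 10 · 28 = 1680.

1680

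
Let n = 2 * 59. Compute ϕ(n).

58

φ(118) = 118 · (1 − 1/2) · (1 − 1/59)
       = 118 · 58/118 = 58.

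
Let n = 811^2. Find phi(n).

656910

φ(657721) = 657721 · (1 − 1/811)
       = 657721 · 810/811 = 656910.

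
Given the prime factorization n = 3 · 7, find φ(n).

12

φ(3) = 3 − 1 = 2.
φ(7) = 7 − 1 = 6.
Multiply: 2 · 6 = 12.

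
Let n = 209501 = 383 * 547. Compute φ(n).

208572

φ(209501) = 209501 · (1 − 1/383) · (1 − 1/547)
       = 209501 · 208572/209501 = 208572.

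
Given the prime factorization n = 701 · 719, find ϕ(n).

502600

φ(701) = 701 − 1 = 700.
φ(719) = 719 − 1 = 718.
φ(504019) = 700 × 718 = 502600.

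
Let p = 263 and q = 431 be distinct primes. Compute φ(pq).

For distinct primes, φ(pq) = (p−1)(q−1) = 262 × 430 = 112660.

112660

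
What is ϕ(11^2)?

110

φ(121) = 121 · (1 − 1/11)
       = 121 · 10/11 = 110.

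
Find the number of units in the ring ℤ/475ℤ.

360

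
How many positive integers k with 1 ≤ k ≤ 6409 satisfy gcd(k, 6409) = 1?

5376

6409 = 13 × 17 × 29.
φ(6409) = 6409 · (1 − 1/13) · (1 − 1/17) · (1 − 1/29)
       = 6409 · 5376/6409 = 5376.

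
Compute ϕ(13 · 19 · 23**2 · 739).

80660448

φ(96559957) = 96559957 · (1 − 1/13) · (1 − 1/19) · (1 − 1/23) · (1 − 1/739)
       = 96559957 · 3506976/4198259 = 80660448.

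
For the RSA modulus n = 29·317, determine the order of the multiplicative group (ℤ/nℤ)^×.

φ(pq) = (p−1)(q−1) = 28 · 316 = 8848.

8848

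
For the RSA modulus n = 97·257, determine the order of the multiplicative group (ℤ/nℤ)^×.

φ(n) = (p − 1)(q − 1) = (97−1)(257−1) = 96·256 = 24576.

24576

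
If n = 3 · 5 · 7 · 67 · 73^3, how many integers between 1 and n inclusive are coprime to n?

1215523584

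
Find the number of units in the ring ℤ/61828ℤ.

26880

First factor: 61828 = 2^2 · 13 · 29 · 41.
φ(61828) = 61828 · (1 − 1/2) · (1 − 1/13) · (1 − 1/29) · (1 − 1/41)
       = 61828 · 13440/30914 = 26880.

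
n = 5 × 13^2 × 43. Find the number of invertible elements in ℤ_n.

26208

φ(36335) = 36335 · (1 − 1/5) · (1 − 1/13) · (1 − 1/43)
       = 36335 · 2016/2795 = 26208.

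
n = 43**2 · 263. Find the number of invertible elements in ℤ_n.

473172

φ(486287) = 486287 · (1 − 1/43) · (1 − 1/263)
       = 486287 · 11004/11309 = 473172.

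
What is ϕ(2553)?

First factor: 2553 = 3 × 23 × 37.
φ(3) = 3 − 1 = 2.
φ(23) = 23 − 1 = 22.
φ(37) = 37 − 1 = 36.
φ(2553) = 2 × 22 × 36 = 1584.

1584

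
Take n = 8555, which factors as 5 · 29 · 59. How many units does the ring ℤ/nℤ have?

6496

φ(8555) = 8555 · (1 − 1/5) · (1 − 1/29) · (1 − 1/59)
       = 8555 · 6496/8555 = 6496.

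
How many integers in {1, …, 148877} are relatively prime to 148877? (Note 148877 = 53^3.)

146068

φ(53^3) = 53^2·(53−1) = 2809·52 = 146068.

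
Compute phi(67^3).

296274

φ(300763) = 300763 · (1 − 1/67)
       = 300763 · 66/67 = 296274.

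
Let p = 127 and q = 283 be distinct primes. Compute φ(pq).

φ(127) = 127 − 1 = 126.
φ(283) = 283 − 1 = 282.
Since φ is multiplicative, φ(35941) = 126 · 282 = 35532.

35532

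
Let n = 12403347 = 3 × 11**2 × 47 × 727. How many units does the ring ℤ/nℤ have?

7347120

φ(3) = 3 − 1 = 2.
φ(11^2) = 11^2 − 11^1 = 121 − 11 = 110.
φ(47) = 47 − 1 = 46.
φ(727) = 727 − 1 = 726.
Multiply: 2 · 110 · 46 · 726 = 7347120.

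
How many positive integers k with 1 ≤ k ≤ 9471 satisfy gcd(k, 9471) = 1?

4800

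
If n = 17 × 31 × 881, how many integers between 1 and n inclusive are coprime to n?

φ(17) = 17 − 1 = 16.
φ(31) = 31 − 1 = 30.
φ(881) = 881 − 1 = 880.
φ(464287) = 16 × 30 × 880 = 422400.

422400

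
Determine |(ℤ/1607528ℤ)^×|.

698880

1607528 = 2^3 × 13^2 × 29 × 41.
φ(2^3) = 2^2·(2−1) = 4·1 = 4.
φ(13^2) = 13^1·(13−1) = 13·12 = 156.
φ(29) = 29 − 1 = 28.
φ(41) = 41 − 1 = 40.
Multiply: 4 · 156 · 28 · 40 = 698880.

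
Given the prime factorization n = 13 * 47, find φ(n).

φ(611) = 611 · (1 − 1/13) · (1 − 1/47)
       = 611 · 552/611 = 552.

552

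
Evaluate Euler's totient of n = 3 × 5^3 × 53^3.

29213600

φ(3) = 3 − 1 = 2.
φ(5^3) = 5^3 − 5^2 = 125 − 25 = 100.
φ(53^3) = 53^2·(53−1) = 2809·52 = 146068.
Since φ is multiplicative, φ(55828875) = 2 · 100 · 146068 = 29213600.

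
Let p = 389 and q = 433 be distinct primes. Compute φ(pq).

167616

φ(389) = 389 − 1 = 388.
φ(433) = 433 − 1 = 432.
Since φ is multiplicative, φ(168437) = 388 · 432 = 167616.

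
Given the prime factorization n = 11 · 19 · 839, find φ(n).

φ(11) = 11 − 1 = 10.
φ(19) = 19 − 1 = 18.
φ(839) = 839 − 1 = 838.
φ(175351) = 10 × 18 × 838 = 150840.

150840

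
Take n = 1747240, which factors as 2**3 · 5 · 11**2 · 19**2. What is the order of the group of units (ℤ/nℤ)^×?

601920

φ(1747240) = 1747240 · (1 − 1/2) · (1 − 1/5) · (1 − 1/11) · (1 − 1/19)
       = 1747240 · 720/2090 = 601920.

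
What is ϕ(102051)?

59136

Factor 102051: 102051 = 3**2 · 17 · 23 · 29.
φ(102051) = 102051 · (1 − 1/3) · (1 − 1/17) · (1 − 1/23) · (1 − 1/29)
       = 102051 · 19712/34017 = 59136.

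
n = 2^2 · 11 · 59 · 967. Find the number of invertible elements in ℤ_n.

φ(2^2) = 2^2 − 2^1 = 4 − 2 = 2.
φ(11) = 11 − 1 = 10.
φ(59) = 59 − 1 = 58.
φ(967) = 967 − 1 = 966.
Multiply: 2 · 10 · 58 · 966 = 1120560.

1120560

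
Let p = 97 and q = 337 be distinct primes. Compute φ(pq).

φ(pq) = (p−1)(q−1) = 96 · 336 = 32256.

32256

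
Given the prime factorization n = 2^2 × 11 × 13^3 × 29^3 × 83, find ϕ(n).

78318764160

φ(195683775716) = 195683775716 · (1 − 1/2) · (1 − 1/11) · (1 − 1/13) · (1 − 1/29) · (1 − 1/83)
       = 195683775716 · 275520/688402 = 78318764160.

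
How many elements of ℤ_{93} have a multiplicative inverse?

First factor: 93 = 3 × 31.
φ(3) = 3 − 1 = 2.
φ(31) = 31 − 1 = 30.
φ(93) = 2 × 30 = 60.

60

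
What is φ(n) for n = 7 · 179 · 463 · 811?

φ(470492729) = 470492729 · (1 − 1/7) · (1 − 1/179) · (1 − 1/463) · (1 − 1/811)
       = 470492729 · 399666960/470492729 = 399666960.

399666960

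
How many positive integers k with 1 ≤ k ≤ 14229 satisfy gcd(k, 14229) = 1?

8640

First factor: 14229 = 3^3 · 17 · 31.
φ(3^3) = 3^2·(3−1) = 9·2 = 18.
φ(17) = 17 − 1 = 16.
φ(31) = 31 − 1 = 30.
Multiply: 18 · 16 · 30 = 8640.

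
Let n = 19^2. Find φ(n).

φ(19^2) = 19^1·(19−1) = 19·18 = 342.

342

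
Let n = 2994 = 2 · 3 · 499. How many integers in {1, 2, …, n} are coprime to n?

996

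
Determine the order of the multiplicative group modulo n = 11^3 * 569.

φ(11^3) = 11^3 − 11^2 = 1331 − 121 = 1210.
φ(569) = 569 − 1 = 568.
φ(757339) = 1210 × 568 = 687280.

687280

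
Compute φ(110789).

84672

Factor 110789: 110789 = 7**3 * 17 * 19.
φ(110789) = 110789 · (1 − 1/7) · (1 − 1/17) · (1 − 1/19)
       = 110789 · 1728/2261 = 84672.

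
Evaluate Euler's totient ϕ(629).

First factor: 629 = 17 * 37.
φ(17) = 17 − 1 = 16.
φ(37) = 37 − 1 = 36.
Since φ is multiplicative, φ(629) = 16 · 36 = 576.

576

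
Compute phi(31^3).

28830

φ(29791) = 29791 · (1 − 1/31)
       = 29791 · 30/31 = 28830.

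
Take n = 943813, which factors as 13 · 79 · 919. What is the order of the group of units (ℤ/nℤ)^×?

φ(13) = 13 − 1 = 12.
φ(79) = 79 − 1 = 78.
φ(919) = 919 − 1 = 918.
φ(943813) = 12 × 78 × 918 = 859248.

859248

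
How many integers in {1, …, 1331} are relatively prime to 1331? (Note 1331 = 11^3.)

1210

φ(1331) = 1331 · (1 − 1/11)
       = 1331 · 10/11 = 1210.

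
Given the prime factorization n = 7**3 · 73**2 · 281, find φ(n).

432673920

φ(7^3) = 7^3 − 7^2 = 343 − 49 = 294.
φ(73^2) = 73^2 − 73^1 = 5329 − 73 = 5256.
φ(281) = 281 − 1 = 280.
Since φ is multiplicative, φ(513625007) = 294 · 5256 · 280 = 432673920.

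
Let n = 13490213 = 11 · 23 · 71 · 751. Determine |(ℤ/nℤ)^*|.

φ(13490213) = 13490213 · (1 − 1/11) · (1 − 1/23) · (1 − 1/71) · (1 − 1/751)
       = 13490213 · 11550000/13490213 = 11550000.

11550000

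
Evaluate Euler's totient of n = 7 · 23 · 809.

φ(130249) = 130249 · (1 − 1/7) · (1 − 1/23) · (1 − 1/809)
       = 130249 · 106656/130249 = 106656.

106656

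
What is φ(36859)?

33600

36859 = 29 · 31 · 41.
φ(36859) = 36859 · (1 − 1/29) · (1 − 1/31) · (1 − 1/41)
       = 36859 · 33600/36859 = 33600.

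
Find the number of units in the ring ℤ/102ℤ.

32

102 = 2 · 3 · 17.
φ(2) = 2 − 1 = 1.
φ(3) = 3 − 1 = 2.
φ(17) = 17 − 1 = 16.
Multiply: 1 · 2 · 16 = 32.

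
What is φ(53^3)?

146068

φ(53^3) = 53^3 − 53^2 = 148877 − 2809 = 146068.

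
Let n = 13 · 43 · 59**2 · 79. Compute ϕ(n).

134525664

φ(13) = 13 − 1 = 12.
φ(43) = 43 − 1 = 42.
φ(59^2) = 59^1·(59−1) = 59·58 = 3422.
φ(79) = 79 − 1 = 78.
Multiply: 12 · 42 · 3422 · 78 = 134525664.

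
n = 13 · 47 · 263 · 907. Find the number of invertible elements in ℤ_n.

φ(145748551) = 145748551 · (1 − 1/13) · (1 − 1/47) · (1 − 1/263) · (1 − 1/907)
       = 145748551 · 131029344/145748551 = 131029344.

131029344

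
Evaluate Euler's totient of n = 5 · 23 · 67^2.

389136

φ(516235) = 516235 · (1 − 1/5) · (1 − 1/23) · (1 − 1/67)
       = 516235 · 5808/7705 = 389136.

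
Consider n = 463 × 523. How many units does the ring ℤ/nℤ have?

φ(242149) = 242149 · (1 − 1/463) · (1 − 1/523)
       = 242149 · 241164/242149 = 241164.

241164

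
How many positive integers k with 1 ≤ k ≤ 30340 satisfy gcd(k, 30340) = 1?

11520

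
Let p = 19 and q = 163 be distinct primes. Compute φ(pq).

φ(pq) = (p−1)(q−1) = 18 · 162 = 2916.

2916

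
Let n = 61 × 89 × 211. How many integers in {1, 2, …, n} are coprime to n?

φ(1145519) = 1145519 · (1 − 1/61) · (1 − 1/89) · (1 − 1/211)
       = 1145519 · 1108800/1145519 = 1108800.

1108800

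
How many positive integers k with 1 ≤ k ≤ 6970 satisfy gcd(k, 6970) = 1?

2560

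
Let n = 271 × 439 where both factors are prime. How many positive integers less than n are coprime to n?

φ(271) = 271 − 1 = 270.
φ(439) = 439 − 1 = 438.
Multiply: 270 · 438 = 118260.

118260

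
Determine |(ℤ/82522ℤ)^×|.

Factor 82522: 82522 = 2 · 11^3 · 31.
φ(82522) = 82522 · (1 − 1/2) · (1 − 1/11) · (1 − 1/31)
       = 82522 · 300/682 = 36300.

36300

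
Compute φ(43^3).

φ(79507) = 79507 · (1 − 1/43)
       = 79507 · 42/43 = 77658.

77658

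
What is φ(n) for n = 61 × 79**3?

29207880

φ(61) = 61 − 1 = 60.
φ(79^3) = 79^3 − 79^2 = 493039 − 6241 = 486798.
Since φ is multiplicative, φ(30075379) = 60 · 486798 = 29207880.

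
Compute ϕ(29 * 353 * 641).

6307840

φ(6561917) = 6561917 · (1 − 1/29) · (1 − 1/353) · (1 − 1/641)
       = 6561917 · 6307840/6561917 = 6307840.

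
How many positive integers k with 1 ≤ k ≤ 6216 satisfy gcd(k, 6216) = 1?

1728

6216 = 2^3 × 3 × 7 × 37.
φ(2^3) = 2^3 − 2^2 = 8 − 4 = 4.
φ(3) = 3 − 1 = 2.
φ(7) = 7 − 1 = 6.
φ(37) = 37 − 1 = 36.
φ(6216) = 4 × 2 × 6 × 36 = 1728.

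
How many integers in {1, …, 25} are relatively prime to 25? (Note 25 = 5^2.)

20

φ(25) = 25 · (1 − 1/5)
       = 25 · 4/5 = 20.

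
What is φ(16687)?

14400

16687 = 11 × 37 × 41.
φ(16687) = 16687 · (1 − 1/11) · (1 − 1/37) · (1 − 1/41)
       = 16687 · 14400/16687 = 14400.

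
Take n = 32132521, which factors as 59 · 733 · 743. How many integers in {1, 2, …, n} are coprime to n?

φ(32132521) = 32132521 · (1 − 1/59) · (1 − 1/733) · (1 − 1/743)
       = 32132521 · 31502352/32132521 = 31502352.

31502352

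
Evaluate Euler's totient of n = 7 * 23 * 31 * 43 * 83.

φ(7) = 7 − 1 = 6.
φ(23) = 23 − 1 = 22.
φ(31) = 31 − 1 = 30.
φ(43) = 43 − 1 = 42.
φ(83) = 83 − 1 = 82.
Since φ is multiplicative, φ(17812879) = 6 · 22 · 30 · 42 · 82 = 13638240.

13638240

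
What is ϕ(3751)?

3300

3751 = 11^2 · 31.
φ(11^2) = 11^2 − 11^1 = 121 − 11 = 110.
φ(31) = 31 − 1 = 30.
Since φ is multiplicative, φ(3751) = 110 · 30 = 3300.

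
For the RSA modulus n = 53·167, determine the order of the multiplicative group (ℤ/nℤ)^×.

8632

For distinct primes, φ(pq) = (p−1)(q−1) = 52 × 166 = 8632.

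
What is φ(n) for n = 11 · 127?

φ(11) = 11 − 1 = 10.
φ(127) = 127 − 1 = 126.
Since φ is multiplicative, φ(1397) = 10 · 126 = 1260.

1260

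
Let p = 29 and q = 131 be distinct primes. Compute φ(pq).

φ(n) = (p − 1)(q − 1) = (29−1)(131−1) = 28·130 = 3640.

3640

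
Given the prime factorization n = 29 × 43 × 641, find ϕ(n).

752640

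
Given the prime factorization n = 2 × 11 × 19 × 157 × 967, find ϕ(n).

27125280

φ(63460342) = 63460342 · (1 − 1/2) · (1 − 1/11) · (1 − 1/19) · (1 − 1/157) · (1 − 1/967)
       = 63460342 · 27125280/63460342 = 27125280.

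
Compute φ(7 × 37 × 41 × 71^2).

42940800

φ(7) = 7 − 1 = 6.
φ(37) = 37 − 1 = 36.
φ(41) = 41 − 1 = 40.
φ(71^2) = 71^2 − 71^1 = 5041 − 71 = 4970.
Multiply: 6 · 36 · 40 · 4970 = 42940800.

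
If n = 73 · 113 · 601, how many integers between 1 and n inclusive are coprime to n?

φ(73) = 73 − 1 = 72.
φ(113) = 113 − 1 = 112.
φ(601) = 601 − 1 = 600.
Since φ is multiplicative, φ(4957649) = 72 · 112 · 600 = 4838400.

4838400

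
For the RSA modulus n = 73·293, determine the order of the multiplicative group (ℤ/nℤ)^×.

φ(73) = 73 − 1 = 72.
φ(293) = 293 − 1 = 292.
Multiply: 72 · 292 = 21024.

21024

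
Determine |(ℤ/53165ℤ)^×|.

35280

Prime factorization: 53165 = 5 · 7^3 · 31.
φ(5) = 5 − 1 = 4.
φ(7^3) = 7^2·(7−1) = 49·6 = 294.
φ(31) = 31 − 1 = 30.
Multiply: 4 · 294 · 30 = 35280.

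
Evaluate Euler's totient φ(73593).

41472

First factor: 73593 = 3^2 · 13 · 17 · 37.
φ(3^2) = 3^1·(3−1) = 3·2 = 6.
φ(13) = 13 − 1 = 12.
φ(17) = 17 − 1 = 16.
φ(37) = 37 − 1 = 36.
φ(73593) = 6 × 12 × 16 × 36 = 41472.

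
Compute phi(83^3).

φ(571787) = 571787 · (1 − 1/83)
       = 571787 · 82/83 = 564898.

564898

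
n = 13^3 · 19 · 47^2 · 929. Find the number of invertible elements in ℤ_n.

73239289344

φ(85663356623) = 85663356623 · (1 − 1/13) · (1 − 1/19) · (1 − 1/47) · (1 − 1/929)
       = 85663356623 · 9220608/10784761 = 73239289344.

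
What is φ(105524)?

Prime factorization: 105524 = 2^2 · 23 · 31 · 37.
φ(105524) = 105524 · (1 − 1/2) · (1 − 1/23) · (1 − 1/31) · (1 − 1/37)
       = 105524 · 23760/52762 = 47520.

47520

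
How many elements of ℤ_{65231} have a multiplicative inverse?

60480

First factor: 65231 = 37 · 41 · 43.
φ(37) = 37 − 1 = 36.
φ(41) = 41 − 1 = 40.
φ(43) = 43 − 1 = 42.
Since φ is multiplicative, φ(65231) = 36 · 40 · 42 = 60480.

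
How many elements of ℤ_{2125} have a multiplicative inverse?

1600

2125 = 5**3 × 17.
φ(2125) = 2125 · (1 − 1/5) · (1 − 1/17)
       = 2125 · 64/85 = 1600.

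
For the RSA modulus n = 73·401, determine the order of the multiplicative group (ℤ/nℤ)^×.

28800

φ(n) = (p − 1)(q − 1) = (73−1)(401−1) = 72·400 = 28800.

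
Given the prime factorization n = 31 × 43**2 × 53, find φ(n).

φ(3037907) = 3037907 · (1 − 1/31) · (1 − 1/43) · (1 − 1/53)
       = 3037907 · 65520/70649 = 2817360.

2817360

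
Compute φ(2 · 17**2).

φ(2) = 2 − 1 = 1.
φ(17^2) = 17^1·(17−1) = 17·16 = 272.
Since φ is multiplicative, φ(578) = 1 · 272 = 272.

272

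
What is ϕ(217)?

180

Prime factorization: 217 = 7 × 31.
φ(7) = 7 − 1 = 6.
φ(31) = 31 − 1 = 30.
φ(217) = 6 × 30 = 180.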